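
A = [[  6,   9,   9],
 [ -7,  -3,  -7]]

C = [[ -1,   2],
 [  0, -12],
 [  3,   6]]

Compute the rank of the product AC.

2

First compute AC:
[[ 21, -42],
 [-14, -20]]
Now row reduce the product.
R2 ← R2 + (2/3)·R1: [0, -48]
2 nonzero rows, so rank(AC) = 2.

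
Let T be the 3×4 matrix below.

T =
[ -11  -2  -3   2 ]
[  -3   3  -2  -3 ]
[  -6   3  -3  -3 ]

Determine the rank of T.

2

Row reduce to echelon form.
R2 ← R2 − (3/11)·R1: [0, 39/11, -13/11, -39/11]
R3 ← R3 − (6/11)·R1: [0, 45/11, -15/11, -45/11]
R3 ← R3 − (15/13)·R2: [0, 0, 0, 0]
Echelon form has 2 nonzero rows, so rank(T) = 2.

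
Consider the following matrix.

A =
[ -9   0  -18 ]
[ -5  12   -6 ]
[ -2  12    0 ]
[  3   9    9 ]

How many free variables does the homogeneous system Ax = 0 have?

1

Row reduce to echelon form.
R2 ← R2 − (5/9)·R1: [0, 12, 4]
R3 ← R3 − (2/9)·R1: [0, 12, 4]
R4 ← R4 + (1/3)·R1: [0, 9, 3]
R3 ← R3 − R2: [0, 0, 0]
R4 ← R4 − (3/4)·R2: [0, 0, 0]
2 nonzero rows, so rank(A) = 2.
A has 3 columns; by rank–nullity, nullity = 3 − 2 = 1.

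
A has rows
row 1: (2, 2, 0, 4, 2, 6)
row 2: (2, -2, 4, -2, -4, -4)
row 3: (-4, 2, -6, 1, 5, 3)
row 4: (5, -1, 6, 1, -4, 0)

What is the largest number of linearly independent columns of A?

Row reduce to echelon form.
R2 ← R2 − R1: [0, -4, 4, -6, -6, -10]
R3 ← R3 + (2)·R1: [0, 6, -6, 9, 9, 15]
R4 ← R4 − (5/2)·R1: [0, -6, 6, -9, -9, -15]
R3 ← R3 + (3/2)·R2: [0, 0, 0, 0, 0, 0]
R4 ← R4 − (3/2)·R2: [0, 0, 0, 0, 0, 0]
Echelon form has 2 nonzero rows, so rank(A) = 2.
The rank gives the maximum number of linearly independent columns: 2.

2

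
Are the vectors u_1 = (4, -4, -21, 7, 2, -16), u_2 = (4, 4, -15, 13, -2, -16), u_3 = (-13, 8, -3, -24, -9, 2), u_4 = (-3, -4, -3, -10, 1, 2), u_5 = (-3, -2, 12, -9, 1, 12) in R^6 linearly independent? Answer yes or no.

no

Form the matrix with these vectors as rows and row reduce.
R2 ← R2 − R1: [0, 8, 6, 6, -4, 0]
R3 ← R3 + (13/4)·R1: [0, -5, -285/4, -5/4, -5/2, -50]
R4 ← R4 + (3/4)·R1: [0, -7, -75/4, -19/4, 5/2, -10]
R5 ← R5 + (3/4)·R1: [0, -5, -15/4, -15/4, 5/2, 0]
R3 ← R3 + (5/8)·R2: [0, 0, -135/2, 5/2, -5, -50]
R4 ← R4 + (7/8)·R2: [0, 0, -27/2, 1/2, -1, -10]
R5 ← R5 + (5/8)·R2: [0, 0, 0, 0, 0, 0]
R4 ← R4 − (1/5)·R3: [0, 0, 0, 0, 0, 0]
3 nonzero rows, so the 5 vectors span a space of dimension 3.
Since 3 < 5, the vectors are linearly dependent.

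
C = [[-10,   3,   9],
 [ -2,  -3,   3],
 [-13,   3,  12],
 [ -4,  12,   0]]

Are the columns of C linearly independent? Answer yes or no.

no

Row reduce C to echelon form.
R2 ← R2 − (1/5)·R1: [0, -18/5, 6/5]
R3 ← R3 − (13/10)·R1: [0, -9/10, 3/10]
R4 ← R4 − (2/5)·R1: [0, 54/5, -18/5]
R3 ← R3 − (1/4)·R2: [0, 0, 0]
R4 ← R4 + (3)·R2: [0, 0, 0]
2 pivots among 3 columns.
Only 2 < 3 pivot columns, so the columns are linearly dependent.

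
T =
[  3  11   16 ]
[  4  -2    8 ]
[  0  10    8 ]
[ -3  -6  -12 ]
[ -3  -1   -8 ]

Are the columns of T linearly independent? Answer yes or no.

Row reduce T to echelon form.
R2 ← R2 − (4/3)·R1: [0, -50/3, -40/3]
R4 ← R4 + R1: [0, 5, 4]
R5 ← R5 + R1: [0, 10, 8]
R3 ← R3 + (3/5)·R2: [0, 0, 0]
R4 ← R4 + (3/10)·R2: [0, 0, 0]
R5 ← R5 + (3/5)·R2: [0, 0, 0]
2 pivots among 3 columns.
Only 2 < 3 pivot columns, so the columns are linearly dependent.

no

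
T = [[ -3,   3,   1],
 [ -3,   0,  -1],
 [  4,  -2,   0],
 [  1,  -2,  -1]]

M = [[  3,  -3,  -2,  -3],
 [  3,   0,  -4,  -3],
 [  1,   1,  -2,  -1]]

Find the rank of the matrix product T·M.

2

First compute TM:
[[  1,  10,  -8,  -1],
 [-10,   8,   8,  10],
 [  6, -12,   0,  -6],
 [ -4,  -4,   8,   4]]
Now row reduce the product.
R2 ← R2 + (10)·R1: [0, 108, -72, 0]
R3 ← R3 − (6)·R1: [0, -72, 48, 0]
R4 ← R4 + (4)·R1: [0, 36, -24, 0]
R3 ← R3 + (2/3)·R2: [0, 0, 0, 0]
R4 ← R4 − (1/3)·R2: [0, 0, 0, 0]
2 nonzero rows, so rank(TM) = 2.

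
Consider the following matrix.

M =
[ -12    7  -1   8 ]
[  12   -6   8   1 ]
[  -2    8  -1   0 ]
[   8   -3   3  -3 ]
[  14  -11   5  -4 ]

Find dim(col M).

Row reduce to echelon form.
R2 ← R2 + R1: [0, 1, 7, 9]
R3 ← R3 − (1/6)·R1: [0, 41/6, -5/6, -4/3]
R4 ← R4 + (2/3)·R1: [0, 5/3, 7/3, 7/3]
R5 ← R5 + (7/6)·R1: [0, -17/6, 23/6, 16/3]
R3 ← R3 − (41/6)·R2: [0, 0, -146/3, -377/6]
R4 ← R4 − (5/3)·R2: [0, 0, -28/3, -38/3]
R5 ← R5 + (17/6)·R2: [0, 0, 71/3, 185/6]
R4 ← R4 − (14/73)·R3: [0, 0, 0, -45/73]
R5 ← R5 + (71/146)·R3: [0, 0, 0, 81/292]
R5 ← R5 + (9/20)·R4: [0, 0, 0, 0]
Echelon form has 4 nonzero rows, so rank(M) = 4.
The column space has dimension equal to the rank: 4.

4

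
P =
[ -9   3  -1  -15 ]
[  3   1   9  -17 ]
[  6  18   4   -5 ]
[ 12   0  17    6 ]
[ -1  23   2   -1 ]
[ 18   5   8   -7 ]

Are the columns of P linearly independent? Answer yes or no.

yes

Row reduce P to echelon form.
R2 ← R2 + (1/3)·R1: [0, 2, 26/3, -22]
R3 ← R3 + (2/3)·R1: [0, 20, 10/3, -15]
R4 ← R4 + (4/3)·R1: [0, 4, 47/3, -14]
R5 ← R5 − (1/9)·R1: [0, 68/3, 19/9, 2/3]
R6 ← R6 + (2)·R1: [0, 11, 6, -37]
R3 ← R3 − (10)·R2: [0, 0, -250/3, 205]
R4 ← R4 − (2)·R2: [0, 0, -5/3, 30]
R5 ← R5 − (34/3)·R2: [0, 0, -865/9, 250]
R6 ← R6 − (11/2)·R2: [0, 0, -125/3, 84]
R4 ← R4 − (1/50)·R3: [0, 0, 0, 259/10]
R5 ← R5 − (173/150)·R3: [0, 0, 0, 407/30]
R6 ← R6 − (1/2)·R3: [0, 0, 0, -37/2]
R5 ← R5 − (11/21)·R4: [0, 0, 0, 0]
R6 ← R6 + (5/7)·R4: [0, 0, 0, 0]
4 pivots among 4 columns.
Every column is a pivot column, so the columns are linearly independent.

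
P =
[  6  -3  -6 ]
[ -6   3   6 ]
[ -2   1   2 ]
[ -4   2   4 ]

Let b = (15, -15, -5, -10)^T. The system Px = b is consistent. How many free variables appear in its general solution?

2

Row reduce the augmented matrix [P | b].
R2 ← R2 + R1: [0, 0, 0, 0]
R3 ← R3 + (1/3)·R1: [0, 0, 0, 0]
R4 ← R4 + (2/3)·R1: [0, 0, 0, 0]
The echelon form has 1 nonzero rows, and every pivot lies in the first 3 columns, so rank(P) = rank([P|b]) = 1.
The system is consistent.
Free variables = (unknowns) − (rank) = 3 − 1 = 2.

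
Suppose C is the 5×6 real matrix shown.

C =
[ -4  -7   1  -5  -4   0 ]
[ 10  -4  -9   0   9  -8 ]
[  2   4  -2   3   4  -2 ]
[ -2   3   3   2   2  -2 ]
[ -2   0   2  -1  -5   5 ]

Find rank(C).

Row reduce to echelon form.
R2 ← R2 + (5/2)·R1: [0, -43/2, -13/2, -25/2, -1, -8]
R3 ← R3 + (1/2)·R1: [0, 1/2, -3/2, 1/2, 2, -2]
R4 ← R4 − (1/2)·R1: [0, 13/2, 5/2, 9/2, 4, -2]
R5 ← R5 − (1/2)·R1: [0, 7/2, 3/2, 3/2, -3, 5]
R3 ← R3 + (1/43)·R2: [0, 0, -71/43, 9/43, 85/43, -94/43]
R4 ← R4 + (13/43)·R2: [0, 0, 23/43, 31/43, 159/43, -190/43]
R5 ← R5 + (7/43)·R2: [0, 0, 19/43, -23/43, -136/43, 159/43]
R4 ← R4 + (23/71)·R3: [0, 0, 0, 56/71, 308/71, -364/71]
R5 ← R5 + (19/71)·R3: [0, 0, 0, -34/71, -187/71, 221/71]
R5 ← R5 + (17/28)·R4: [0, 0, 0, 0, 0, 0]
Echelon form has 4 nonzero rows, so rank(C) = 4.

4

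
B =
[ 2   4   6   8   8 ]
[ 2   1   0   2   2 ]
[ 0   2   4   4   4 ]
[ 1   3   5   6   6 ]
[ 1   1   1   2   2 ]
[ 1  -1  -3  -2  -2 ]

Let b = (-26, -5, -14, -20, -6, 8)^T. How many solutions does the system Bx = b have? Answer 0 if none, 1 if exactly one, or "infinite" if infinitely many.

infinite

Row reduce the augmented matrix [B | b].
R2 ← R2 − R1: [0, -3, -6, -6, -6, 21]
R4 ← R4 − (1/2)·R1: [0, 1, 2, 2, 2, -7]
R5 ← R5 − (1/2)·R1: [0, -1, -2, -2, -2, 7]
R6 ← R6 − (1/2)·R1: [0, -3, -6, -6, -6, 21]
R3 ← R3 + (2/3)·R2: [0, 0, 0, 0, 0, 0]
R4 ← R4 + (1/3)·R2: [0, 0, 0, 0, 0, 0]
R5 ← R5 − (1/3)·R2: [0, 0, 0, 0, 0, 0]
R6 ← R6 − R2: [0, 0, 0, 0, 0, 0]
The echelon form has 2 nonzero rows, and every pivot lies in the first 5 columns, so rank(B) = rank([B|b]) = 2.
The system is consistent.
rank = 2 < 5 unknowns, so there are infinitely many solutions.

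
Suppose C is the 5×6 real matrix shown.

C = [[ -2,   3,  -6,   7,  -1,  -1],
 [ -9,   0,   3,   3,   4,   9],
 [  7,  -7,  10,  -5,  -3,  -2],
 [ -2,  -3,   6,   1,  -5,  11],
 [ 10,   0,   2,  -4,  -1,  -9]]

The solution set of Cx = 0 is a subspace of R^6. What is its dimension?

Row reduce to echelon form.
R2 ← R2 − (9/2)·R1: [0, -27/2, 30, -57/2, 17/2, 27/2]
R3 ← R3 + (7/2)·R1: [0, 7/2, -11, 39/2, -13/2, -11/2]
R4 ← R4 − R1: [0, -6, 12, -6, -4, 12]
R5 ← R5 + (5)·R1: [0, 15, -28, 31, -6, -14]
R3 ← R3 + (7/27)·R2: [0, 0, -29/9, 109/9, -116/27, -2]
R4 ← R4 − (4/9)·R2: [0, 0, -4/3, 20/3, -70/9, 6]
R5 ← R5 + (10/9)·R2: [0, 0, 16/3, -2/3, 31/9, 1]
R4 ← R4 − (12/29)·R3: [0, 0, 0, 48/29, -6, 198/29]
R5 ← R5 + (48/29)·R3: [0, 0, 0, 562/29, -11/3, -67/29]
R5 ← R5 − (281/24)·R4: [0, 0, 0, 0, 799/12, -329/4]
5 nonzero rows, so rank(C) = 5.
C has 6 columns; by rank–nullity, nullity = 6 − 5 = 1.

1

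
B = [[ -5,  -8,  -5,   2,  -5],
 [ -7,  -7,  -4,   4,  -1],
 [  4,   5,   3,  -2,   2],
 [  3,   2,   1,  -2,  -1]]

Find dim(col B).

Row reduce to echelon form.
R2 ← R2 − (7/5)·R1: [0, 21/5, 3, 6/5, 6]
R3 ← R3 + (4/5)·R1: [0, -7/5, -1, -2/5, -2]
R4 ← R4 + (3/5)·R1: [0, -14/5, -2, -4/5, -4]
R3 ← R3 + (1/3)·R2: [0, 0, 0, 0, 0]
R4 ← R4 + (2/3)·R2: [0, 0, 0, 0, 0]
Echelon form has 2 nonzero rows, so rank(B) = 2.
The column space has dimension equal to the rank: 2.

2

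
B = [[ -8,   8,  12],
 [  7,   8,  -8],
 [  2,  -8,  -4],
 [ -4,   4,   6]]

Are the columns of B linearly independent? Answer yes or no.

no

Row reduce B to echelon form.
R2 ← R2 + (7/8)·R1: [0, 15, 5/2]
R3 ← R3 + (1/4)·R1: [0, -6, -1]
R4 ← R4 − (1/2)·R1: [0, 0, 0]
R3 ← R3 + (2/5)·R2: [0, 0, 0]
2 pivots among 3 columns.
Only 2 < 3 pivot columns, so the columns are linearly dependent.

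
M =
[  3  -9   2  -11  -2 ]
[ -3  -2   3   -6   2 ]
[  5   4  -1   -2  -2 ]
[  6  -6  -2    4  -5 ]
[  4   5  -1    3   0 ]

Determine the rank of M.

5

Row reduce to echelon form.
R2 ← R2 + R1: [0, -11, 5, -17, 0]
R3 ← R3 − (5/3)·R1: [0, 19, -13/3, 49/3, 4/3]
R4 ← R4 − (2)·R1: [0, 12, -6, 26, -1]
R5 ← R5 − (4/3)·R1: [0, 17, -11/3, 53/3, 8/3]
R3 ← R3 + (19/11)·R2: [0, 0, 142/33, -430/33, 4/3]
R4 ← R4 + (12/11)·R2: [0, 0, -6/11, 82/11, -1]
R5 ← R5 + (17/11)·R2: [0, 0, 134/33, -284/33, 8/3]
R4 ← R4 + (9/71)·R3: [0, 0, 0, 412/71, -59/71]
R5 ← R5 − (67/71)·R3: [0, 0, 0, 262/71, 100/71]
R5 ← R5 − (131/206)·R4: [0, 0, 0, 0, 399/206]
Echelon form has 5 nonzero rows, so rank(M) = 5.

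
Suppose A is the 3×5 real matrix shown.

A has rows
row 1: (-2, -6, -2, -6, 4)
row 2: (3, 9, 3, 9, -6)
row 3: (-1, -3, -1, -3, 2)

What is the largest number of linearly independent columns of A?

1

Row reduce to echelon form.
R2 ← R2 + (3/2)·R1: [0, 0, 0, 0, 0]
R3 ← R3 − (1/2)·R1: [0, 0, 0, 0, 0]
Echelon form has 1 nonzero row, so rank(A) = 1.
The rank gives the maximum number of linearly independent columns: 1.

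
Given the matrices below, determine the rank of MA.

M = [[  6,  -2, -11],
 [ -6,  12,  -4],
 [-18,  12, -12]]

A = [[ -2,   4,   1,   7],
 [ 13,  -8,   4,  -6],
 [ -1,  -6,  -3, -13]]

3

First compute MA:
[[-27, 106,  31, 197],
 [172, -96,  54, -62],
 [204, -96,  66, -42]]
Now row reduce the product.
R2 ← R2 + (172/27)·R1: [0, 15640/27, 6790/27, 32210/27]
R3 ← R3 + (68/9)·R1: [0, 6344/9, 2702/9, 13018/9]
R3 ← R3 − (2379/1955)·R2: [0, 0, -2268/391, -2052/391]
3 nonzero rows, so rank(MA) = 3.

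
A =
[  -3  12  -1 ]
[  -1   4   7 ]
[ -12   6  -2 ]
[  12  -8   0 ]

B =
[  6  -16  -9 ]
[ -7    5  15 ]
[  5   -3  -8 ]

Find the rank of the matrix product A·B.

3

First compute AB:
[[-107, 111, 215],
 [  1,  15,  13],
 [-124, 228, 214],
 [128, -232, -228]]
Now row reduce the product.
R2 ← R2 + (1/107)·R1: [0, 1716/107, 1606/107]
R3 ← R3 − (124/107)·R1: [0, 10632/107, -3762/107]
R4 ← R4 + (128/107)·R1: [0, -10616/107, 3124/107]
R3 ← R3 − (886/143)·R2: [0, 0, -1666/13]
R4 ← R4 + (2654/429)·R2: [0, 0, 4760/39]
R4 ← R4 + (20/21)·R3: [0, 0, 0]
3 nonzero rows, so rank(AB) = 3.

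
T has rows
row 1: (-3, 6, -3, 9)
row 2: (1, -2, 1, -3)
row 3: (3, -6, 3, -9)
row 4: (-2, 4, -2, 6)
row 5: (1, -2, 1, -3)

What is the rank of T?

1

Row reduce to echelon form.
R2 ← R2 + (1/3)·R1: [0, 0, 0, 0]
R3 ← R3 + R1: [0, 0, 0, 0]
R4 ← R4 − (2/3)·R1: [0, 0, 0, 0]
R5 ← R5 + (1/3)·R1: [0, 0, 0, 0]
Echelon form has 1 nonzero row, so rank(T) = 1.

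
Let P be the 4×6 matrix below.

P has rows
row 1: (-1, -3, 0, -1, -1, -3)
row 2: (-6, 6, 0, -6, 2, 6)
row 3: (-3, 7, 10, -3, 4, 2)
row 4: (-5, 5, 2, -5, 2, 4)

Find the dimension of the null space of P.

3

Row reduce to echelon form.
R2 ← R2 − (6)·R1: [0, 24, 0, 0, 8, 24]
R3 ← R3 − (3)·R1: [0, 16, 10, 0, 7, 11]
R4 ← R4 − (5)·R1: [0, 20, 2, 0, 7, 19]
R3 ← R3 − (2/3)·R2: [0, 0, 10, 0, 5/3, -5]
R4 ← R4 − (5/6)·R2: [0, 0, 2, 0, 1/3, -1]
R4 ← R4 − (1/5)·R3: [0, 0, 0, 0, 0, 0]
3 nonzero rows, so rank(P) = 3.
P has 6 columns; by rank–nullity, nullity = 6 − 3 = 3.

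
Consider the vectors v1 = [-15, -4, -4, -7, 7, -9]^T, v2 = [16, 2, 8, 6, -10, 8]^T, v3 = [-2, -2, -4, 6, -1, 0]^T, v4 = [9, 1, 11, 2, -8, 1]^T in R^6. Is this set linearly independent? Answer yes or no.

yes

Form the matrix with these vectors as rows and row reduce.
R2 ← R2 + (16/15)·R1: [0, -34/15, 56/15, -22/15, -38/15, -8/5]
R3 ← R3 − (2/15)·R1: [0, -22/15, -52/15, 104/15, -29/15, 6/5]
R4 ← R4 + (3/5)·R1: [0, -7/5, 43/5, -11/5, -19/5, -22/5]
R3 ← R3 − (11/17)·R2: [0, 0, -100/17, 134/17, -5/17, 38/17]
R4 ← R4 − (21/34)·R2: [0, 0, 107/17, -22/17, -38/17, -58/17]
R4 ← R4 + (107/100)·R3: [0, 0, 0, 357/50, -51/20, -51/50]
4 nonzero rows, so the 4 vectors span a space of dimension 4.
Since 4 = 4, the vectors are linearly independent.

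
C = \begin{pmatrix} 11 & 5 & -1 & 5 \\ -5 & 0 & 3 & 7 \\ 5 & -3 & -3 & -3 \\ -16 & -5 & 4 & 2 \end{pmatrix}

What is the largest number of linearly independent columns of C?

3

Row reduce to echelon form.
R2 ← R2 + (5/11)·R1: [0, 25/11, 28/11, 102/11]
R3 ← R3 − (5/11)·R1: [0, -58/11, -28/11, -58/11]
R4 ← R4 + (16/11)·R1: [0, 25/11, 28/11, 102/11]
R3 ← R3 + (58/25)·R2: [0, 0, 84/25, 406/25]
R4 ← R4 − R2: [0, 0, 0, 0]
Echelon form has 3 nonzero rows, so rank(C) = 3.
The rank gives the maximum number of linearly independent columns: 3.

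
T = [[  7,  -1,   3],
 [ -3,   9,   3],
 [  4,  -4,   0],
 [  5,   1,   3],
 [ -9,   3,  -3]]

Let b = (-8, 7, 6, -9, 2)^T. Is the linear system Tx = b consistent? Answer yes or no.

no

Row reduce the augmented matrix [T | b].
R2 ← R2 + (3/7)·R1: [0, 60/7, 30/7, 25/7]
R3 ← R3 − (4/7)·R1: [0, -24/7, -12/7, 74/7]
R4 ← R4 − (5/7)·R1: [0, 12/7, 6/7, -23/7]
R5 ← R5 + (9/7)·R1: [0, 12/7, 6/7, -58/7]
R3 ← R3 + (2/5)·R2: [0, 0, 0, 12]
R4 ← R4 − (1/5)·R2: [0, 0, 0, -4]
R5 ← R5 − (1/5)·R2: [0, 0, 0, -9]
R4 ← R4 + (1/3)·R3: [0, 0, 0, 0]
R5 ← R5 + (3/4)·R3: [0, 0, 0, 0]
The echelon form has 3 nonzero rows; the last pivot sits in the augmented column, so rank(T) = 2 but rank([T|b]) = 3.
Since the ranks differ, the system is inconsistent.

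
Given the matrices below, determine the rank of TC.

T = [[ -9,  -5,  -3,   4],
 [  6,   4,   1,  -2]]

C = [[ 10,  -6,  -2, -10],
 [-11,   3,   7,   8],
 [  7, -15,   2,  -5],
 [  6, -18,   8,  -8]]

First compute TC:
[[-32,  12,   9,  33],
 [ 11,  -3,   2, -17]]
Now row reduce the product.
R2 ← R2 + (11/32)·R1: [0, 9/8, 163/32, -181/32]
2 nonzero rows, so rank(TC) = 2.

2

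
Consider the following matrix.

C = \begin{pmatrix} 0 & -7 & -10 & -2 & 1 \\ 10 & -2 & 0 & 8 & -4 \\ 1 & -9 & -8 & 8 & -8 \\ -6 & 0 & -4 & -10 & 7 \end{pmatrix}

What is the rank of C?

3

Row reduce to echelon form.
Swap R1 ↔ R2
R3 ← R3 − (1/10)·R1: [0, -44/5, -8, 36/5, -38/5]
R4 ← R4 + (3/5)·R1: [0, -6/5, -4, -26/5, 23/5]
R3 ← R3 − (44/35)·R2: [0, 0, 32/7, 68/7, -62/7]
R4 ← R4 − (6/35)·R2: [0, 0, -16/7, -34/7, 31/7]
R4 ← R4 + (1/2)·R3: [0, 0, 0, 0, 0]
Echelon form has 3 nonzero rows, so rank(C) = 3.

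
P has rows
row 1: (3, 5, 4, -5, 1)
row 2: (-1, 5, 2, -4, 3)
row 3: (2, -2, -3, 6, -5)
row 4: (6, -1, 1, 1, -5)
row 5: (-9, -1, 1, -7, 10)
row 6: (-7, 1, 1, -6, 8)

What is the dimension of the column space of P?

4

Row reduce to echelon form.
R2 ← R2 + (1/3)·R1: [0, 20/3, 10/3, -17/3, 10/3]
R3 ← R3 − (2/3)·R1: [0, -16/3, -17/3, 28/3, -17/3]
R4 ← R4 − (2)·R1: [0, -11, -7, 11, -7]
R5 ← R5 + (3)·R1: [0, 14, 13, -22, 13]
R6 ← R6 + (7/3)·R1: [0, 38/3, 31/3, -53/3, 31/3]
R3 ← R3 + (4/5)·R2: [0, 0, -3, 24/5, -3]
R4 ← R4 + (33/20)·R2: [0, 0, -3/2, 33/20, -3/2]
R5 ← R5 − (21/10)·R2: [0, 0, 6, -101/10, 6]
R6 ← R6 − (19/10)·R2: [0, 0, 4, -69/10, 4]
R4 ← R4 − (1/2)·R3: [0, 0, 0, -3/4, 0]
R5 ← R5 + (2)·R3: [0, 0, 0, -1/2, 0]
R6 ← R6 + (4/3)·R3: [0, 0, 0, -1/2, 0]
R5 ← R5 − (2/3)·R4: [0, 0, 0, 0, 0]
R6 ← R6 − (2/3)·R4: [0, 0, 0, 0, 0]
Echelon form has 4 nonzero rows, so rank(P) = 4.
The column space has dimension equal to the rank: 4.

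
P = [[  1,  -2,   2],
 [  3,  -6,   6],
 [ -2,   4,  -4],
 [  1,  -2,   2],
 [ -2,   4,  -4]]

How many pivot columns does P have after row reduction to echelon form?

1

Row reduce to echelon form.
R2 ← R2 − (3)·R1: [0, 0, 0]
R3 ← R3 + (2)·R1: [0, 0, 0]
R4 ← R4 − R1: [0, 0, 0]
R5 ← R5 + (2)·R1: [0, 0, 0]
Echelon form has 1 nonzero row, so rank(P) = 1.
Each nonzero row contributes one pivot column: 1 pivot columns.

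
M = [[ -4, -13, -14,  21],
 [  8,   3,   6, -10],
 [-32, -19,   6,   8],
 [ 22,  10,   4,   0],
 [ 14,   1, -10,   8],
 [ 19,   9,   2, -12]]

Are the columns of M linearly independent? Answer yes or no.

Row reduce M to echelon form.
R2 ← R2 + (2)·R1: [0, -23, -22, 32]
R3 ← R3 − (8)·R1: [0, 85, 118, -160]
R4 ← R4 + (11/2)·R1: [0, -123/2, -73, 231/2]
R5 ← R5 + (7/2)·R1: [0, -89/2, -59, 163/2]
R6 ← R6 + (19/4)·R1: [0, -211/4, -129/2, 351/4]
R3 ← R3 + (85/23)·R2: [0, 0, 844/23, -960/23]
R4 ← R4 − (123/46)·R2: [0, 0, -326/23, 1377/46]
R5 ← R5 − (89/46)·R2: [0, 0, -378/23, 901/46]
R6 ← R6 − (211/92)·R2: [0, 0, -323/23, 1321/92]
R4 ← R4 + (163/422)·R3: [0, 0, 0, 5829/422]
R5 ← R5 + (189/422)·R3: [0, 0, 0, 377/422]
R6 ← R6 + (323/844)·R3: [0, 0, 0, -1363/844]
R5 ← R5 − (13/201)·R4: [0, 0, 0, 0]
R6 ← R6 + (47/402)·R4: [0, 0, 0, 0]
4 pivots among 4 columns.
Every column is a pivot column, so the columns are linearly independent.

yes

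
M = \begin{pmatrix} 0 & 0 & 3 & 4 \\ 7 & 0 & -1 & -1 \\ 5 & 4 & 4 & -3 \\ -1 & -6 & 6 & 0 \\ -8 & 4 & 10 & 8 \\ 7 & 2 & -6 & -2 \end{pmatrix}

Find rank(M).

Row reduce to echelon form.
Swap R1 ↔ R2
R3 ← R3 − (5/7)·R1: [0, 4, 33/7, -16/7]
R4 ← R4 + (1/7)·R1: [0, -6, 41/7, -1/7]
R5 ← R5 + (8/7)·R1: [0, 4, 62/7, 48/7]
R6 ← R6 − R1: [0, 2, -5, -1]
Swap R2 ↔ R3
R4 ← R4 + (3/2)·R2: [0, 0, 181/14, -25/7]
R5 ← R5 − R2: [0, 0, 29/7, 64/7]
R6 ← R6 − (1/2)·R2: [0, 0, -103/14, 1/7]
R4 ← R4 − (181/42)·R3: [0, 0, 0, -437/21]
R5 ← R5 − (29/21)·R3: [0, 0, 0, 76/21]
R6 ← R6 + (103/42)·R3: [0, 0, 0, 209/21]
R5 ← R5 + (4/23)·R4: [0, 0, 0, 0]
R6 ← R6 + (11/23)·R4: [0, 0, 0, 0]
Echelon form has 4 nonzero rows, so rank(M) = 4.

4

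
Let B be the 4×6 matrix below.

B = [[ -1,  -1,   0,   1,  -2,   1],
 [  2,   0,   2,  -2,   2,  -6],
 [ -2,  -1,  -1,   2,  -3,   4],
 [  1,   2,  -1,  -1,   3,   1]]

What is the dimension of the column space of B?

2

Row reduce to echelon form.
R2 ← R2 + (2)·R1: [0, -2, 2, 0, -2, -4]
R3 ← R3 − (2)·R1: [0, 1, -1, 0, 1, 2]
R4 ← R4 + R1: [0, 1, -1, 0, 1, 2]
R3 ← R3 + (1/2)·R2: [0, 0, 0, 0, 0, 0]
R4 ← R4 + (1/2)·R2: [0, 0, 0, 0, 0, 0]
Echelon form has 2 nonzero rows, so rank(B) = 2.
The column space has dimension equal to the rank: 2.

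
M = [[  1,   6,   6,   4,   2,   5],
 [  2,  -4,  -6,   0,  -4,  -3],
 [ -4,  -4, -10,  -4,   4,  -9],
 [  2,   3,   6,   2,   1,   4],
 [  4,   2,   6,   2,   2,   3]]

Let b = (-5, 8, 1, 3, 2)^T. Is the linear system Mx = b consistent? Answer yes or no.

no

Row reduce the augmented matrix [M | b].
R2 ← R2 − (2)·R1: [0, -16, -18, -8, -8, -13, 18]
R3 ← R3 + (4)·R1: [0, 20, 14, 12, 12, 11, -19]
R4 ← R4 − (2)·R1: [0, -9, -6, -6, -3, -6, 13]
R5 ← R5 − (4)·R1: [0, -22, -18, -14, -6, -17, 22]
R3 ← R3 + (5/4)·R2: [0, 0, -17/2, 2, 2, -21/4, 7/2]
R4 ← R4 − (9/16)·R2: [0, 0, 33/8, -3/2, 3/2, 21/16, 23/8]
R5 ← R5 − (11/8)·R2: [0, 0, 27/4, -3, 5, 7/8, -11/4]
R4 ← R4 + (33/68)·R3: [0, 0, 0, -9/17, 42/17, -21/17, 311/68]
R5 ← R5 + (27/34)·R3: [0, 0, 0, -24/17, 112/17, -56/17, 1/34]
R5 ← R5 − (8/3)·R4: [0, 0, 0, 0, 0, 0, -73/6]
The echelon form has 5 nonzero rows; the last pivot sits in the augmented column, so rank(M) = 4 but rank([M|b]) = 5.
Since the ranks differ, the system is inconsistent.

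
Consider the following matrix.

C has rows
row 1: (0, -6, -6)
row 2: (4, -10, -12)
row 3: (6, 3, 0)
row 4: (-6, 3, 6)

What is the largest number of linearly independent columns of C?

2

Row reduce to echelon form.
Swap R1 ↔ R2
R3 ← R3 − (3/2)·R1: [0, 18, 18]
R4 ← R4 + (3/2)·R1: [0, -12, -12]
R3 ← R3 + (3)·R2: [0, 0, 0]
R4 ← R4 − (2)·R2: [0, 0, 0]
Echelon form has 2 nonzero rows, so rank(C) = 2.
The rank gives the maximum number of linearly independent columns: 2.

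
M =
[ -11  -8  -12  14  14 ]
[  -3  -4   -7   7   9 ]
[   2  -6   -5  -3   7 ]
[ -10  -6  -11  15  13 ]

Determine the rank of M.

3

Row reduce to echelon form.
R2 ← R2 − (3/11)·R1: [0, -20/11, -41/11, 35/11, 57/11]
R3 ← R3 + (2/11)·R1: [0, -82/11, -79/11, -5/11, 105/11]
R4 ← R4 − (10/11)·R1: [0, 14/11, -1/11, 25/11, 3/11]
R3 ← R3 − (41/10)·R2: [0, 0, 81/10, -27/2, -117/10]
R4 ← R4 + (7/10)·R2: [0, 0, -27/10, 9/2, 39/10]
R4 ← R4 + (1/3)·R3: [0, 0, 0, 0, 0]
Echelon form has 3 nonzero rows, so rank(M) = 3.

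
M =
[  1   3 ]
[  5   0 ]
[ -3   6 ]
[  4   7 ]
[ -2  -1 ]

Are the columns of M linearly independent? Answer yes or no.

Row reduce M to echelon form.
R2 ← R2 − (5)·R1: [0, -15]
R3 ← R3 + (3)·R1: [0, 15]
R4 ← R4 − (4)·R1: [0, -5]
R5 ← R5 + (2)·R1: [0, 5]
R3 ← R3 + R2: [0, 0]
R4 ← R4 − (1/3)·R2: [0, 0]
R5 ← R5 + (1/3)·R2: [0, 0]
2 pivots among 2 columns.
Every column is a pivot column, so the columns are linearly independent.

yes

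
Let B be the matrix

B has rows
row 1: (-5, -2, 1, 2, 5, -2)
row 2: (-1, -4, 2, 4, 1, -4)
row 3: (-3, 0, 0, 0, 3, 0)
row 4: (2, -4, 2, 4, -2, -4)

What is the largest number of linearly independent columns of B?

2

Row reduce to echelon form.
R2 ← R2 − (1/5)·R1: [0, -18/5, 9/5, 18/5, 0, -18/5]
R3 ← R3 − (3/5)·R1: [0, 6/5, -3/5, -6/5, 0, 6/5]
R4 ← R4 + (2/5)·R1: [0, -24/5, 12/5, 24/5, 0, -24/5]
R3 ← R3 + (1/3)·R2: [0, 0, 0, 0, 0, 0]
R4 ← R4 − (4/3)·R2: [0, 0, 0, 0, 0, 0]
Echelon form has 2 nonzero rows, so rank(B) = 2.
The rank gives the maximum number of linearly independent columns: 2.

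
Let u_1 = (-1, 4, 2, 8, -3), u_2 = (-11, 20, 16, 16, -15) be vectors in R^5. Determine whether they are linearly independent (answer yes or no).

yes

Form the matrix with these vectors as rows and row reduce.
R2 ← R2 − (11)·R1: [0, -24, -6, -72, 18]
2 nonzero rows, so the 2 vectors span a space of dimension 2.
Since 2 = 2, the vectors are linearly independent.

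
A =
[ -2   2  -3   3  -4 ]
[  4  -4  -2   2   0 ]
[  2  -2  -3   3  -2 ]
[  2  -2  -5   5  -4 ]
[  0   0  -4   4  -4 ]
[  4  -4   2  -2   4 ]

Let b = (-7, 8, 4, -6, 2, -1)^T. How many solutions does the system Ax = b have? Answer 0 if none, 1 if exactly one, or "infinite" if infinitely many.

0

Row reduce the augmented matrix [A | b].
R2 ← R2 + (2)·R1: [0, 0, -8, 8, -8, -6]
R3 ← R3 + R1: [0, 0, -6, 6, -6, -3]
R4 ← R4 + R1: [0, 0, -8, 8, -8, -13]
R6 ← R6 + (2)·R1: [0, 0, -4, 4, -4, -15]
R3 ← R3 − (3/4)·R2: [0, 0, 0, 0, 0, 3/2]
R4 ← R4 − R2: [0, 0, 0, 0, 0, -7]
R5 ← R5 − (1/2)·R2: [0, 0, 0, 0, 0, 5]
R6 ← R6 − (1/2)·R2: [0, 0, 0, 0, 0, -12]
R4 ← R4 + (14/3)·R3: [0, 0, 0, 0, 0, 0]
R5 ← R5 − (10/3)·R3: [0, 0, 0, 0, 0, 0]
R6 ← R6 + (8)·R3: [0, 0, 0, 0, 0, 0]
The echelon form has 3 nonzero rows; the last pivot sits in the augmented column, so rank(A) = 2 but rank([A|b]) = 3.
Since the ranks differ, the system is inconsistent.
It has no solutions.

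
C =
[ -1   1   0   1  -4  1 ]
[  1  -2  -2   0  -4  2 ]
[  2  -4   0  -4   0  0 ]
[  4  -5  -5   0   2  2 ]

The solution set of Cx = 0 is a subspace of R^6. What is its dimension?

Row reduce to echelon form.
R2 ← R2 + R1: [0, -1, -2, 1, -8, 3]
R3 ← R3 + (2)·R1: [0, -2, 0, -2, -8, 2]
R4 ← R4 + (4)·R1: [0, -1, -5, 4, -14, 6]
R3 ← R3 − (2)·R2: [0, 0, 4, -4, 8, -4]
R4 ← R4 − R2: [0, 0, -3, 3, -6, 3]
R4 ← R4 + (3/4)·R3: [0, 0, 0, 0, 0, 0]
3 nonzero rows, so rank(C) = 3.
C has 6 columns; by rank–nullity, nullity = 6 − 3 = 3.

3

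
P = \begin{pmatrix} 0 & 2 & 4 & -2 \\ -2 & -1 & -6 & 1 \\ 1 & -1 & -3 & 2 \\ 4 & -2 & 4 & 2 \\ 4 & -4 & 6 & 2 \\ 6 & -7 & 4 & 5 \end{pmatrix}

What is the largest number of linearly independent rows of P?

Row reduce to echelon form.
Swap R1 ↔ R2
R3 ← R3 + (1/2)·R1: [0, -3/2, -6, 5/2]
R4 ← R4 + (2)·R1: [0, -4, -8, 4]
R5 ← R5 + (2)·R1: [0, -6, -6, 4]
R6 ← R6 + (3)·R1: [0, -10, -14, 8]
R3 ← R3 + (3/4)·R2: [0, 0, -3, 1]
R4 ← R4 + (2)·R2: [0, 0, 0, 0]
R5 ← R5 + (3)·R2: [0, 0, 6, -2]
R6 ← R6 + (5)·R2: [0, 0, 6, -2]
R5 ← R5 + (2)·R3: [0, 0, 0, 0]
R6 ← R6 + (2)·R3: [0, 0, 0, 0]
Echelon form has 3 nonzero rows, so rank(P) = 3.
The rank gives the maximum number of linearly independent rows: 3.

3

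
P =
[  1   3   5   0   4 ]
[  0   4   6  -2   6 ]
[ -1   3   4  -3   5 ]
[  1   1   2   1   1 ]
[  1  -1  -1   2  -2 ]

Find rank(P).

2

Row reduce to echelon form.
R3 ← R3 + R1: [0, 6, 9, -3, 9]
R4 ← R4 − R1: [0, -2, -3, 1, -3]
R5 ← R5 − R1: [0, -4, -6, 2, -6]
R3 ← R3 − (3/2)·R2: [0, 0, 0, 0, 0]
R4 ← R4 + (1/2)·R2: [0, 0, 0, 0, 0]
R5 ← R5 + R2: [0, 0, 0, 0, 0]
Echelon form has 2 nonzero rows, so rank(P) = 2.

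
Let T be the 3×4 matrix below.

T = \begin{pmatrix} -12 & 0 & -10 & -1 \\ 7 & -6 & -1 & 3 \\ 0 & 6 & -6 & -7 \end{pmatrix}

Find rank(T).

Row reduce to echelon form.
R2 ← R2 + (7/12)·R1: [0, -6, -41/6, 29/12]
R3 ← R3 + R2: [0, 0, -77/6, -55/12]
Echelon form has 3 nonzero rows, so rank(T) = 3.

3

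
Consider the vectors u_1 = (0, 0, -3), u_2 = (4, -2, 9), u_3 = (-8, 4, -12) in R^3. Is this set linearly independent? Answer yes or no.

Form the matrix with these vectors as rows and row reduce.
Swap R1 ↔ R2
R3 ← R3 + (2)·R1: [0, 0, 6]
R3 ← R3 + (2)·R2: [0, 0, 0]
2 nonzero rows, so the 3 vectors span a space of dimension 2.
Since 2 < 3, the vectors are linearly dependent.

no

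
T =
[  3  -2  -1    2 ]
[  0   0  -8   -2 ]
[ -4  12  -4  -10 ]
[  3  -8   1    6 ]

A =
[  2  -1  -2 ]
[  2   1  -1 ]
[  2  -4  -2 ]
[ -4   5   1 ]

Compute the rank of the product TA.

First compute TA:
[[ -8,   9,   0],
 [ -8,  22,  14],
 [ 48, -18,  -6],
 [-32,  15,   6]]
Now row reduce the product.
R2 ← R2 − R1: [0, 13, 14]
R3 ← R3 + (6)·R1: [0, 36, -6]
R4 ← R4 − (4)·R1: [0, -21, 6]
R3 ← R3 − (36/13)·R2: [0, 0, -582/13]
R4 ← R4 + (21/13)·R2: [0, 0, 372/13]
R4 ← R4 + (62/97)·R3: [0, 0, 0]
3 nonzero rows, so rank(TA) = 3.

3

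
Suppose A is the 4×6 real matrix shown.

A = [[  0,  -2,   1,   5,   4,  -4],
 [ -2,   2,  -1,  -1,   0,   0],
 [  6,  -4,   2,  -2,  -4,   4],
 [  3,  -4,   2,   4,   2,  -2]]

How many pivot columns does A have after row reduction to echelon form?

2

Row reduce to echelon form.
Swap R1 ↔ R2
R3 ← R3 + (3)·R1: [0, 2, -1, -5, -4, 4]
R4 ← R4 + (3/2)·R1: [0, -1, 1/2, 5/2, 2, -2]
R3 ← R3 + R2: [0, 0, 0, 0, 0, 0]
R4 ← R4 − (1/2)·R2: [0, 0, 0, 0, 0, 0]
Echelon form has 2 nonzero rows, so rank(A) = 2.
Each nonzero row contributes one pivot column: 2 pivot columns.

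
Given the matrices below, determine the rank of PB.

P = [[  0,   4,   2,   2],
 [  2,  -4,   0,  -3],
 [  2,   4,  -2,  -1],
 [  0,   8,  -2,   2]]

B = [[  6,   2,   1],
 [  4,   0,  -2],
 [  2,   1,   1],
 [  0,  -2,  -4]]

2

First compute PB:
[[ 20,  -2, -14],
 [ -4,  10,  22],
 [ 24,   4,  -4],
 [ 28,  -6, -26]]
Now row reduce the product.
R2 ← R2 + (1/5)·R1: [0, 48/5, 96/5]
R3 ← R3 − (6/5)·R1: [0, 32/5, 64/5]
R4 ← R4 − (7/5)·R1: [0, -16/5, -32/5]
R3 ← R3 − (2/3)·R2: [0, 0, 0]
R4 ← R4 + (1/3)·R2: [0, 0, 0]
2 nonzero rows, so rank(PB) = 2.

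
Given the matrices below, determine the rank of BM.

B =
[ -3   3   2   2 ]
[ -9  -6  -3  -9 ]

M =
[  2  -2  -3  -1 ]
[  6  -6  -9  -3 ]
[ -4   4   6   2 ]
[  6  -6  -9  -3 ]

First compute BM:
[[ 16, -16, -24,  -8],
 [-96,  96, 144,  48]]
Now row reduce the product.
R2 ← R2 + (6)·R1: [0, 0, 0, 0]
1 nonzero row, so rank(BM) = 1.

1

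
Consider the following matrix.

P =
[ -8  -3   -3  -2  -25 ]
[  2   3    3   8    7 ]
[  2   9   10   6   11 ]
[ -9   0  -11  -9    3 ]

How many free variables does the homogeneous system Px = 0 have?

Row reduce to echelon form.
R2 ← R2 + (1/4)·R1: [0, 9/4, 9/4, 15/2, 3/4]
R3 ← R3 + (1/4)·R1: [0, 33/4, 37/4, 11/2, 19/4]
R4 ← R4 − (9/8)·R1: [0, 27/8, -61/8, -27/4, 249/8]
R3 ← R3 − (11/3)·R2: [0, 0, 1, -22, 2]
R4 ← R4 − (3/2)·R2: [0, 0, -11, -18, 30]
R4 ← R4 + (11)·R3: [0, 0, 0, -260, 52]
4 nonzero rows, so rank(P) = 4.
P has 5 columns; by rank–nullity, nullity = 5 − 4 = 1.

1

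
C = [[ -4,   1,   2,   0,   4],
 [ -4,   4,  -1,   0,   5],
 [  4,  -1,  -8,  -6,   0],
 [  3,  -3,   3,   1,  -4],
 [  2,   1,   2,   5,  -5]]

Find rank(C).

4

Row reduce to echelon form.
R2 ← R2 − R1: [0, 3, -3, 0, 1]
R3 ← R3 + R1: [0, 0, -6, -6, 4]
R4 ← R4 + (3/4)·R1: [0, -9/4, 9/2, 1, -1]
R5 ← R5 + (1/2)·R1: [0, 3/2, 3, 5, -3]
R4 ← R4 + (3/4)·R2: [0, 0, 9/4, 1, -1/4]
R5 ← R5 − (1/2)·R2: [0, 0, 9/2, 5, -7/2]
R4 ← R4 + (3/8)·R3: [0, 0, 0, -5/4, 5/4]
R5 ← R5 + (3/4)·R3: [0, 0, 0, 1/2, -1/2]
R5 ← R5 + (2/5)·R4: [0, 0, 0, 0, 0]
Echelon form has 4 nonzero rows, so rank(C) = 4.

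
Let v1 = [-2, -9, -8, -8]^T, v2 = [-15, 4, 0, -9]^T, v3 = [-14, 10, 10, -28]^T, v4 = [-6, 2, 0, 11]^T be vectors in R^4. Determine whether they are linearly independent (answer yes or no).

yes

Form the matrix with these vectors as rows and row reduce.
R2 ← R2 − (15/2)·R1: [0, 143/2, 60, 51]
R3 ← R3 − (7)·R1: [0, 73, 66, 28]
R4 ← R4 − (3)·R1: [0, 29, 24, 35]
R3 ← R3 − (146/143)·R2: [0, 0, 678/143, -3442/143]
R4 ← R4 − (58/143)·R2: [0, 0, -48/143, 2047/143]
R4 ← R4 + (8/113)·R3: [0, 0, 0, 1425/113]
4 nonzero rows, so the 4 vectors span a space of dimension 4.
Since 4 = 4, the vectors are linearly independent.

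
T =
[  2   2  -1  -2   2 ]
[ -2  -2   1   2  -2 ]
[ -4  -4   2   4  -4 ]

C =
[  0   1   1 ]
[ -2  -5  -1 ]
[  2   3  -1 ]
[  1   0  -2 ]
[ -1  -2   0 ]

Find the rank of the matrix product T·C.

First compute TC:
[[-10, -15,   5],
 [ 10,  15,  -5],
 [ 20,  30, -10]]
Now row reduce the product.
R2 ← R2 + R1: [0, 0, 0]
R3 ← R3 + (2)·R1: [0, 0, 0]
1 nonzero row, so rank(TC) = 1.

1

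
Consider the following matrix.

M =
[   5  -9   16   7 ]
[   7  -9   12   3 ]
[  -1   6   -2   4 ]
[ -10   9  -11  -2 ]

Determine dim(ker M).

Row reduce to echelon form.
R2 ← R2 − (7/5)·R1: [0, 18/5, -52/5, -34/5]
R3 ← R3 + (1/5)·R1: [0, 21/5, 6/5, 27/5]
R4 ← R4 + (2)·R1: [0, -9, 21, 12]
R3 ← R3 − (7/6)·R2: [0, 0, 40/3, 40/3]
R4 ← R4 + (5/2)·R2: [0, 0, -5, -5]
R4 ← R4 + (3/8)·R3: [0, 0, 0, 0]
3 nonzero rows, so rank(M) = 3.
M has 4 columns; by rank–nullity, nullity = 4 − 3 = 1.

1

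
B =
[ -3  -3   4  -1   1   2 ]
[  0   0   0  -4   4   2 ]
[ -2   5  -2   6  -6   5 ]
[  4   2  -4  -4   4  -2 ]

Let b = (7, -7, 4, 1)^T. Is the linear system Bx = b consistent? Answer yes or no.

no

Row reduce the augmented matrix [B | b].
R3 ← R3 − (2/3)·R1: [0, 7, -14/3, 20/3, -20/3, 11/3, -2/3]
R4 ← R4 + (4/3)·R1: [0, -2, 4/3, -16/3, 16/3, 2/3, 31/3]
Swap R2 ↔ R3
R4 ← R4 + (2/7)·R2: [0, 0, 0, -24/7, 24/7, 12/7, 71/7]
R4 ← R4 − (6/7)·R3: [0, 0, 0, 0, 0, 0, 113/7]
The echelon form has 4 nonzero rows; the last pivot sits in the augmented column, so rank(B) = 3 but rank([B|b]) = 4.
Since the ranks differ, the system is inconsistent.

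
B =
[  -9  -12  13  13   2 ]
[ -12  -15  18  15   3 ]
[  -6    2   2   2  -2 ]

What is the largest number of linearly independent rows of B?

Row reduce to echelon form.
R2 ← R2 − (4/3)·R1: [0, 1, 2/3, -7/3, 1/3]
R3 ← R3 − (2/3)·R1: [0, 10, -20/3, -20/3, -10/3]
R3 ← R3 − (10)·R2: [0, 0, -40/3, 50/3, -20/3]
Echelon form has 3 nonzero rows, so rank(B) = 3.
The rank gives the maximum number of linearly independent rows: 3.

3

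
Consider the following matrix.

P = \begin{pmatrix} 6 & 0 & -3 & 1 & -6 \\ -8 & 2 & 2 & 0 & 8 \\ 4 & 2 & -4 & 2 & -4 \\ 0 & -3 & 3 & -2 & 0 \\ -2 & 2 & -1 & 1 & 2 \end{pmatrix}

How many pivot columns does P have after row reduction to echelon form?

2

Row reduce to echelon form.
R2 ← R2 + (4/3)·R1: [0, 2, -2, 4/3, 0]
R3 ← R3 − (2/3)·R1: [0, 2, -2, 4/3, 0]
R5 ← R5 + (1/3)·R1: [0, 2, -2, 4/3, 0]
R3 ← R3 − R2: [0, 0, 0, 0, 0]
R4 ← R4 + (3/2)·R2: [0, 0, 0, 0, 0]
R5 ← R5 − R2: [0, 0, 0, 0, 0]
Echelon form has 2 nonzero rows, so rank(P) = 2.
Each nonzero row contributes one pivot column: 2 pivot columns.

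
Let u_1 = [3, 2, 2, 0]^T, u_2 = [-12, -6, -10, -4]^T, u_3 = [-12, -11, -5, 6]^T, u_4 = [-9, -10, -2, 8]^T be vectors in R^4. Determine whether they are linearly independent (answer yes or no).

Form the matrix with these vectors as rows and row reduce.
R2 ← R2 + (4)·R1: [0, 2, -2, -4]
R3 ← R3 + (4)·R1: [0, -3, 3, 6]
R4 ← R4 + (3)·R1: [0, -4, 4, 8]
R3 ← R3 + (3/2)·R2: [0, 0, 0, 0]
R4 ← R4 + (2)·R2: [0, 0, 0, 0]
2 nonzero rows, so the 4 vectors span a space of dimension 2.
Since 2 < 4, the vectors are linearly dependent.

no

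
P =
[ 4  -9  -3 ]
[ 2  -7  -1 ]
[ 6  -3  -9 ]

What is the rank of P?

3

Row reduce to echelon form.
R2 ← R2 − (1/2)·R1: [0, -5/2, 1/2]
R3 ← R3 − (3/2)·R1: [0, 21/2, -9/2]
R3 ← R3 + (21/5)·R2: [0, 0, -12/5]
Echelon form has 3 nonzero rows, so rank(P) = 3.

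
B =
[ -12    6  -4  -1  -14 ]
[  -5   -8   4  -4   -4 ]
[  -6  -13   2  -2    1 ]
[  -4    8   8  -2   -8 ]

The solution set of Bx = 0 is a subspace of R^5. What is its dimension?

1

Row reduce to echelon form.
R2 ← R2 − (5/12)·R1: [0, -21/2, 17/3, -43/12, 11/6]
R3 ← R3 − (1/2)·R1: [0, -16, 4, -3/2, 8]
R4 ← R4 − (1/3)·R1: [0, 6, 28/3, -5/3, -10/3]
R3 ← R3 − (32/21)·R2: [0, 0, -292/63, 499/126, 328/63]
R4 ← R4 + (4/7)·R2: [0, 0, 88/7, -26/7, -16/7]
R4 ← R4 + (198/73)·R3: [0, 0, 0, 513/73, 864/73]
4 nonzero rows, so rank(B) = 4.
B has 5 columns; by rank–nullity, nullity = 5 − 4 = 1.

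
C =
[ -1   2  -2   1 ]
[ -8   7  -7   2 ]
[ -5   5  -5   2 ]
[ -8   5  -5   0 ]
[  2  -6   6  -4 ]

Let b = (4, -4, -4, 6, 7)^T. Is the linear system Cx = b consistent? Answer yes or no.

no

Row reduce the augmented matrix [C | b].
R2 ← R2 − (8)·R1: [0, -9, 9, -6, -36]
R3 ← R3 − (5)·R1: [0, -5, 5, -3, -24]
R4 ← R4 − (8)·R1: [0, -11, 11, -8, -26]
R5 ← R5 + (2)·R1: [0, -2, 2, -2, 15]
R3 ← R3 − (5/9)·R2: [0, 0, 0, 1/3, -4]
R4 ← R4 − (11/9)·R2: [0, 0, 0, -2/3, 18]
R5 ← R5 − (2/9)·R2: [0, 0, 0, -2/3, 23]
R4 ← R4 + (2)·R3: [0, 0, 0, 0, 10]
R5 ← R5 + (2)·R3: [0, 0, 0, 0, 15]
R5 ← R5 − (3/2)·R4: [0, 0, 0, 0, 0]
The echelon form has 4 nonzero rows; the last pivot sits in the augmented column, so rank(C) = 3 but rank([C|b]) = 4.
Since the ranks differ, the system is inconsistent.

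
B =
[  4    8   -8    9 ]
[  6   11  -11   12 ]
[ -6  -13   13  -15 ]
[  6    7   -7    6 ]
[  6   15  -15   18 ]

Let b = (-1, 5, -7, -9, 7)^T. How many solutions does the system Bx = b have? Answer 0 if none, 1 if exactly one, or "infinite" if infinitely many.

0

Row reduce the augmented matrix [B | b].
R2 ← R2 − (3/2)·R1: [0, -1, 1, -3/2, 13/2]
R3 ← R3 + (3/2)·R1: [0, -1, 1, -3/2, -17/2]
R4 ← R4 − (3/2)·R1: [0, -5, 5, -15/2, -15/2]
R5 ← R5 − (3/2)·R1: [0, 3, -3, 9/2, 17/2]
R3 ← R3 − R2: [0, 0, 0, 0, -15]
R4 ← R4 − (5)·R2: [0, 0, 0, 0, -40]
R5 ← R5 + (3)·R2: [0, 0, 0, 0, 28]
R4 ← R4 − (8/3)·R3: [0, 0, 0, 0, 0]
R5 ← R5 + (28/15)·R3: [0, 0, 0, 0, 0]
The echelon form has 3 nonzero rows; the last pivot sits in the augmented column, so rank(B) = 2 but rank([B|b]) = 3.
Since the ranks differ, the system is inconsistent.
It has no solutions.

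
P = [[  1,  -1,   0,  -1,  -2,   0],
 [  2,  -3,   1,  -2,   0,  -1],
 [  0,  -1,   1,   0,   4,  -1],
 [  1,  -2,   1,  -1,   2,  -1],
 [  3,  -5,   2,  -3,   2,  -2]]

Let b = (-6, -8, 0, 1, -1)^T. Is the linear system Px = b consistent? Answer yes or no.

no

Row reduce the augmented matrix [P | b].
R2 ← R2 − (2)·R1: [0, -1, 1, 0, 4, -1, 4]
R4 ← R4 − R1: [0, -1, 1, 0, 4, -1, 7]
R5 ← R5 − (3)·R1: [0, -2, 2, 0, 8, -2, 17]
R3 ← R3 − R2: [0, 0, 0, 0, 0, 0, -4]
R4 ← R4 − R2: [0, 0, 0, 0, 0, 0, 3]
R5 ← R5 − (2)·R2: [0, 0, 0, 0, 0, 0, 9]
R4 ← R4 + (3/4)·R3: [0, 0, 0, 0, 0, 0, 0]
R5 ← R5 + (9/4)·R3: [0, 0, 0, 0, 0, 0, 0]
The echelon form has 3 nonzero rows; the last pivot sits in the augmented column, so rank(P) = 2 but rank([P|b]) = 3.
Since the ranks differ, the system is inconsistent.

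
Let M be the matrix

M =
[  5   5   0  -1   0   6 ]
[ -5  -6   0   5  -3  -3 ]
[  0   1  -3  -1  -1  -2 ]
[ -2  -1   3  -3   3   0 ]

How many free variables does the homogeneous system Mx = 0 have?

2

Row reduce to echelon form.
R2 ← R2 + R1: [0, -1, 0, 4, -3, 3]
R4 ← R4 + (2/5)·R1: [0, 1, 3, -17/5, 3, 12/5]
R3 ← R3 + R2: [0, 0, -3, 3, -4, 1]
R4 ← R4 + R2: [0, 0, 3, 3/5, 0, 27/5]
R4 ← R4 + R3: [0, 0, 0, 18/5, -4, 32/5]
4 nonzero rows, so rank(M) = 4.
M has 6 columns; by rank–nullity, nullity = 6 − 4 = 2.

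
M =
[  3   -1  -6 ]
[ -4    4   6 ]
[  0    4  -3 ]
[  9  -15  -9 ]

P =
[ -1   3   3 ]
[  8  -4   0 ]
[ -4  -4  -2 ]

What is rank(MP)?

2

First compute MP:
[[ 13,  37,  21],
 [ 12, -52, -24],
 [ 44,  -4,   6],
 [-93, 123,  45]]
Now row reduce the product.
R2 ← R2 − (12/13)·R1: [0, -1120/13, -564/13]
R3 ← R3 − (44/13)·R1: [0, -1680/13, -846/13]
R4 ← R4 + (93/13)·R1: [0, 5040/13, 2538/13]
R3 ← R3 − (3/2)·R2: [0, 0, 0]
R4 ← R4 + (9/2)·R2: [0, 0, 0]
2 nonzero rows, so rank(MP) = 2.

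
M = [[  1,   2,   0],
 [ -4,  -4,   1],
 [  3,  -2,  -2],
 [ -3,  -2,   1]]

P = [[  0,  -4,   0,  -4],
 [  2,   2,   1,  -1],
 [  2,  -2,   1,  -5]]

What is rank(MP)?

First compute MP:
[[  4,   0,   2,  -6],
 [ -6,   6,  -3,  15],
 [ -8, -12,  -4,   0],
 [ -2,   6,  -1,   9]]
Now row reduce the product.
R2 ← R2 + (3/2)·R1: [0, 6, 0, 6]
R3 ← R3 + (2)·R1: [0, -12, 0, -12]
R4 ← R4 + (1/2)·R1: [0, 6, 0, 6]
R3 ← R3 + (2)·R2: [0, 0, 0, 0]
R4 ← R4 − R2: [0, 0, 0, 0]
2 nonzero rows, so rank(MP) = 2.

2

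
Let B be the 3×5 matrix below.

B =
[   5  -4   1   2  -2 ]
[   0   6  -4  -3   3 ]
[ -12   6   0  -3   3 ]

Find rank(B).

2

Row reduce to echelon form.
R3 ← R3 + (12/5)·R1: [0, -18/5, 12/5, 9/5, -9/5]
R3 ← R3 + (3/5)·R2: [0, 0, 0, 0, 0]
Echelon form has 2 nonzero rows, so rank(B) = 2.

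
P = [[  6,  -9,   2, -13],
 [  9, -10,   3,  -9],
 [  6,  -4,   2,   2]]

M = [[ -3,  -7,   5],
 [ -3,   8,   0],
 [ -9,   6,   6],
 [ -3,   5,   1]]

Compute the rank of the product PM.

2

First compute PM:
[[ 30, -167,  29],
 [  3, -170,  54],
 [-30, -52,  44]]
Now row reduce the product.
R2 ← R2 − (1/10)·R1: [0, -1533/10, 511/10]
R3 ← R3 + R1: [0, -219, 73]
R3 ← R3 − (10/7)·R2: [0, 0, 0]
2 nonzero rows, so rank(PM) = 2.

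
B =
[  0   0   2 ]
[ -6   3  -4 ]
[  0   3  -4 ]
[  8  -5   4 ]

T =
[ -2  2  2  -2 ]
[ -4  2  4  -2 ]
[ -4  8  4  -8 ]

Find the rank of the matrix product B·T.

First compute BT:
[[ -8,  16,   8, -16],
 [ 16, -38, -16,  38],
 [  4, -26,  -4,  26],
 [-12,  38,  12, -38]]
Now row reduce the product.
R2 ← R2 + (2)·R1: [0, -6, 0, 6]
R3 ← R3 + (1/2)·R1: [0, -18, 0, 18]
R4 ← R4 − (3/2)·R1: [0, 14, 0, -14]
R3 ← R3 − (3)·R2: [0, 0, 0, 0]
R4 ← R4 + (7/3)·R2: [0, 0, 0, 0]
2 nonzero rows, so rank(BT) = 2.

2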